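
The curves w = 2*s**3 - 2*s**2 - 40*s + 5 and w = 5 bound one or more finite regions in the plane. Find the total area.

2521/6

Set the curves equal: 2*s**3 - 2*s**2 - 40*s + 5 = 5, so 2*s**3 - 2*s**2 - 40*s = 0, which factors as 2*s*(s - 5)*(s + 4) = 0. The curves meet at s = -4, 0, 5.
On [-4, 0], w = 2*s**3 - 2*s**2 - 40*s + 5 is on top; that piece has area ∫[-4,0] (2*s**3 - 2*s**2 - 40*s) ds = 448/3.
On [0, 5], w = 5 is on top; that piece has area ∫[0,5] (-(2*s**3 - 2*s**2 - 40*s)) ds = 1625/6.
Total enclosed area = 448/3 + 1625/6 = 2521/6.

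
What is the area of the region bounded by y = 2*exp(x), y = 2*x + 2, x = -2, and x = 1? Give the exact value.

On [-2, 1], (2*exp(x)) - (2*x + 2) = -2*x + 2*exp(x) - 2 is ≥ 0 throughout, so the area is a single integral of |-2*x + 2*exp(x) - 2|.
∫[-2,1] (-2*x + 2*exp(x) - 2) dx = -3 - 2*exp(-2) + 2*exp(1).

-3 - 2*exp(-2) + 2*exp(1)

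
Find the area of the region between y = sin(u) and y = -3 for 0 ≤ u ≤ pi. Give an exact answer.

2 + 3*pi

On [0, pi], (sin(u)) - (-3) = sin(u) + 3 is ≥ 0 throughout, so the area is a single integral of |sin(u) + 3|.
∫[0,pi] (sin(u) + 3) du = 2 + 3*pi.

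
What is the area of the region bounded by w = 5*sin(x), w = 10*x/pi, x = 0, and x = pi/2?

On [0, pi/2], (5*sin(x)) - (10*x/pi) = -10*x/pi + 5*sin(x) is ≥ 0 throughout, so the area is a single integral of |-10*x/pi + 5*sin(x)|.
∫[0,pi/2] (-10*x/pi + 5*sin(x)) dx = 5 - 5*pi/4.

5 - 5*pi/4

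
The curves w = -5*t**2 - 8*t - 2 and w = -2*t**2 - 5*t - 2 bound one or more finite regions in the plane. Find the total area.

1/2

Set the curves equal: -5*t**2 - 8*t - 2 = -2*t**2 - 5*t - 2, so -3*t**2 - 3*t = 0, which factors as -3*t*(t + 1) = 0. The curves meet at t = -1, 0.
On [-1, 0], w = -5*t**2 - 8*t - 2 is on top; that piece has area ∫[-1,0] (-3*t**2 - 3*t) dt = 1/2.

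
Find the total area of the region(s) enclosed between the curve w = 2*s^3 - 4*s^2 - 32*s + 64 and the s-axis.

1136/3

The curve meets the s-axis where 2*s^3 - 4*s^2 - 32*s + 64 = 0, i.e. 2*(s - 4)*(s - 2)*(s + 4) = 0, at s = -4, 2, 4.
On [-4, 2] the curve lies above the axis; ∫[-4,2] (2*s^3 - 4*s^2 - 32*s + 64) ds = 360, giving area 360.
On [2, 4] the curve lies below the axis; ∫[2,4] (2*s^3 - 4*s^2 - 32*s + 64) ds = -56/3, giving area 56/3.
Total area = 360 + 56/3 = 1136/3.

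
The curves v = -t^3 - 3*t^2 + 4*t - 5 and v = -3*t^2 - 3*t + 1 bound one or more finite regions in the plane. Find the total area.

Set the curves equal: -t^3 - 3*t^2 + 4*t - 5 = -3*t^2 - 3*t + 1, so -t^3 + 7*t - 6 = 0, which factors as -(t - 2)*(t - 1)*(t + 3) = 0. The curves meet at t = -3, 1, 2.
On [-3, 1], v = -3*t^2 - 3*t + 1 is on top; that piece has area ∫[-3,1] (-(-t^3 + 7*t - 6)) dt = 32.
On [1, 2], v = -t^3 - 3*t^2 + 4*t - 5 is on top; that piece has area ∫[1,2] (-t^3 + 7*t - 6) dt = 3/4.
Total enclosed area = 32 + 3/4 = 131/4.

131/4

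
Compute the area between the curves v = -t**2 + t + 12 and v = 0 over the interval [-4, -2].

7

The difference (-t**2 + t + 12) - (0) = -t**2 + t + 12 changes sign at t = -3 inside [-4, -2], so split the integral there.
∫[-4,-3] (-t**2 + t + 12) dt = -23/6; the area of that piece is 23/6.
∫[-3,-2] (-t**2 + t + 12) dt = 19/6.
Total area = 23/6 + 19/6 = 7.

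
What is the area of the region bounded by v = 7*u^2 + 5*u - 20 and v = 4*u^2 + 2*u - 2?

Set the curves equal: 7*u^2 + 5*u - 20 = 4*u^2 + 2*u - 2, so 3*u^2 + 3*u - 18 = 0, which factors as 3*(u - 2)*(u + 3) = 0. The curves meet at u = -3, 2.
On [-3, 2], v = 4*u^2 + 2*u - 2 is on top; that piece has area ∫[-3,2] (-(3*u^2 + 3*u - 18)) du = 125/2.

125/2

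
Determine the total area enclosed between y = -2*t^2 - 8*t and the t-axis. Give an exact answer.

64/3

The curve meets the t-axis where -2*t^2 - 8*t = 0, i.e. -2*t*(t + 4) = 0, at t = -4, 0.
On [-4, 0] the curve lies above the axis; ∫[-4,0] (-2*t^2 - 8*t) dt = 64/3, giving area 64/3.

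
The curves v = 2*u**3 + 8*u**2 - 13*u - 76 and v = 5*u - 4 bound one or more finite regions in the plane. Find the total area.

1741/6

Set the curves equal: 2*u**3 + 8*u**2 - 13*u - 76 = 5*u - 4, so 2*u**3 + 8*u**2 - 18*u - 72 = 0, which factors as 2*(u - 3)*(u + 3)*(u + 4) = 0. The curves meet at u = -4, -3, 3.
On [-4, -3], v = 2*u**3 + 8*u**2 - 13*u - 76 is on top; that piece has area ∫[-4,-3] (2*u**3 + 8*u**2 - 18*u - 72) du = 13/6.
On [-3, 3], v = 5*u - 4 is on top; that piece has area ∫[-3,3] (-(2*u**3 + 8*u**2 - 18*u - 72)) du = 288.
Total enclosed area = 13/6 + 288 = 1741/6.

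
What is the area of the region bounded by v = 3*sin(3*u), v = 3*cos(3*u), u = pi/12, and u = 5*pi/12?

On [pi/12, 5*pi/12], (3*sin(3*u)) - (3*cos(3*u)) = 3*sin(3*u) - 3*cos(3*u) is ≥ 0 throughout, so the area is a single integral of |3*sin(3*u) - 3*cos(3*u)|.
∫[pi/12,5*pi/12] (3*sin(3*u) - 3*cos(3*u)) du = 2*sqrt(2).

2*sqrt(2)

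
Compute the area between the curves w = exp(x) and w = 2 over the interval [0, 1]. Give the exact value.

-5 + exp(1) + 4*log(2)

The difference (exp(x)) - (2) = exp(x) - 2 changes sign at x = log(2) inside [0, 1], so split the integral there.
∫[0,log(2)] (exp(x) - 2) dx = 1 - log(4); the area of that piece is -1 + log(4).
∫[log(2),1] (exp(x) - 2) dx = -4 + 2*log(2) + exp(1).
Total area = (-1 + log(4)) + (-4 + 2*log(2) + exp(1)) = -5 + exp(1) + 4*log(2).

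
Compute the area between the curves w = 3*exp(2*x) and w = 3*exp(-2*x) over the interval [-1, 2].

The difference (3*exp(2*x)) - (3*exp(-2*x)) = 3*exp(2*x) - 3*exp(-2*x) changes sign at x = 0 inside [-1, 2], so split the integral there.
∫[-1,0] (3*exp(2*x) - 3*exp(-2*x)) dx = -3*exp(2)/2 - 3*exp(-2)/2 + 3; the area of that piece is -3 + 3*exp(-2)/2 + 3*exp(2)/2.
∫[0,2] (3*exp(2*x) - 3*exp(-2*x)) dx = -3 + 3*exp(-4)/2 + 3*exp(4)/2.
Total area = (-3 + 3*exp(-2)/2 + 3*exp(2)/2) + (-3 + 3*exp(-4)/2 + 3*exp(4)/2) = -6 + 3*exp(-4)/2 + 3*exp(-2)/2 + 3*exp(2)/2 + 3*exp(4)/2.

-6 + 3*exp(-4)/2 + 3*exp(-2)/2 + 3*exp(2)/2 + 3*exp(4)/2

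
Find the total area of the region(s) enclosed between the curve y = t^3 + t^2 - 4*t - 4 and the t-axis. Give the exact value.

71/6

The curve meets the t-axis where t^3 + t^2 - 4*t - 4 = 0, i.e. (t - 2)*(t + 1)*(t + 2) = 0, at t = -2, -1, 2.
On [-2, -1] the curve lies above the axis; ∫[-2,-1] (t^3 + t^2 - 4*t - 4) dt = 7/12, giving area 7/12.
On [-1, 2] the curve lies below the axis; ∫[-1,2] (t^3 + t^2 - 4*t - 4) dt = -45/4, giving area 45/4.
Total area = 7/12 + 45/4 = 71/6.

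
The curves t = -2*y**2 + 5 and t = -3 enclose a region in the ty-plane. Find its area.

Both boundary curves give t as a function of y, so integrate with respect to y. Setting them equal: -2*y**2 + 8 = 0, i.e. -2*(y - 2)*(y + 2) = 0, so they meet at y = -2, 2.
For y in [-2, 2], t = -2*y**2 + 5 is on the right; area = ∫[-2,2] (-2*y**2 + 8) dy = 64/3.

64/3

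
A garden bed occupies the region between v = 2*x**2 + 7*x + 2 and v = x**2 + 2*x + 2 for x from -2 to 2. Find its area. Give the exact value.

20

The difference (2*x**2 + 7*x + 2) - (x**2 + 2*x + 2) = x**2 + 5*x changes sign at x = 0 inside [-2, 2], so split the integral there.
∫[-2,0] (x**2 + 5*x) dx = -22/3; the area of that piece is 22/3.
∫[0,2] (x**2 + 5*x) dx = 38/3.
Total area = 22/3 + 38/3 = 20.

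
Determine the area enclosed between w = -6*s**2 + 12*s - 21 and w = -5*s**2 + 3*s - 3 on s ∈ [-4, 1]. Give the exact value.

1075/6

On [-4, 1], (-6*s**2 + 12*s - 21) - (-5*s**2 + 3*s - 3) = -s**2 + 9*s - 18 is ≤ 0 throughout, so the area is a single integral of |-s**2 + 9*s - 18|.
∫[-4,1] (-s**2 + 9*s - 18) ds = -1075/6; the area of that piece is 1075/6.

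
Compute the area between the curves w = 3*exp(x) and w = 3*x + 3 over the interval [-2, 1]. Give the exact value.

On [-2, 1], (3*exp(x)) - (3*x + 3) = -3*x + 3*exp(x) - 3 is ≥ 0 throughout, so the area is a single integral of |-3*x + 3*exp(x) - 3|.
∫[-2,1] (-3*x + 3*exp(x) - 3) dx = -9/2 - 3*exp(-2) + 3*exp(1).

-9/2 - 3*exp(-2) + 3*exp(1)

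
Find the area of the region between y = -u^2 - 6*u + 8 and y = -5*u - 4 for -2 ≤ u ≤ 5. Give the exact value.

125/2

The difference (-u^2 - 6*u + 8) - (-5*u - 4) = -u^2 - u + 12 changes sign at u = 3 inside [-2, 5], so split the integral there.
∫[-2,3] (-u^2 - u + 12) du = 275/6.
∫[3,5] (-u^2 - u + 12) du = -50/3; the area of that piece is 50/3.
Total area = 275/6 + 50/3 = 125/2.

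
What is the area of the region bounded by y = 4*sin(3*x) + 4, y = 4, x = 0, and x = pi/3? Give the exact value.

8/3

On [0, pi/3], (4*sin(3*x) + 4) - (4) = 4*sin(3*x) is ≥ 0 throughout, so the area is a single integral of |4*sin(3*x)|.
∫[0,pi/3] (4*sin(3*x)) dx = 8/3.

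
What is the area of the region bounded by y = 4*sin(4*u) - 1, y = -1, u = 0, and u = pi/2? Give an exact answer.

The difference (4*sin(4*u) - 1) - (-1) = 4*sin(4*u) changes sign at u = pi/4 inside [0, pi/2], so split the integral there.
∫[0,pi/4] (4*sin(4*u)) du = 2.
∫[pi/4,pi/2] (4*sin(4*u)) du = -2; the area of that piece is 2.
Total area = 2 + 2 = 4.

4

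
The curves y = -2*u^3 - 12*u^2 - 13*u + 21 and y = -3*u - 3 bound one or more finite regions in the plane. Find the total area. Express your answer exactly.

131/2

Set the curves equal: -2*u^3 - 12*u^2 - 13*u + 21 = -3*u - 3, so -2*u^3 - 12*u^2 - 10*u + 24 = 0, which factors as -2*(u - 1)*(u + 3)*(u + 4) = 0. The curves meet at u = -4, -3, 1.
On [-4, -3], y = -3*u - 3 is on top; that piece has area ∫[-4,-3] (-(-2*u^3 - 12*u^2 - 10*u + 24)) du = 3/2.
On [-3, 1], y = -2*u^3 - 12*u^2 - 13*u + 21 is on top; that piece has area ∫[-3,1] (-2*u^3 - 12*u^2 - 10*u + 24) du = 64.
Total enclosed area = 3/2 + 64 = 131/2.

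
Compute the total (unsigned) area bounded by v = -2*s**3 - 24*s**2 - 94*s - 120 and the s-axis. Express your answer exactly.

1

The curve meets the s-axis where -2*s**3 - 24*s**2 - 94*s - 120 = 0, i.e. -2*(s + 3)*(s + 4)*(s + 5) = 0, at s = -5, -4, -3.
On [-5, -4] the curve lies below the axis; ∫[-5,-4] (-2*s**3 - 24*s**2 - 94*s - 120) ds = -1/2, giving area 1/2.
On [-4, -3] the curve lies above the axis; ∫[-4,-3] (-2*s**3 - 24*s**2 - 94*s - 120) ds = 1/2, giving area 1/2.
Total area = 1/2 + 1/2 = 1.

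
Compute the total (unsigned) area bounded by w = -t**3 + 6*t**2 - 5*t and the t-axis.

131/4

The curve meets the t-axis where -t**3 + 6*t**2 - 5*t = 0, i.e. -t*(t - 5)*(t - 1) = 0, at t = 0, 1, 5.
On [0, 1] the curve lies below the axis; ∫[0,1] (-t**3 + 6*t**2 - 5*t) dt = -3/4, giving area 3/4.
On [1, 5] the curve lies above the axis; ∫[1,5] (-t**3 + 6*t**2 - 5*t) dt = 32, giving area 32.
Total area = 3/4 + 32 = 131/4.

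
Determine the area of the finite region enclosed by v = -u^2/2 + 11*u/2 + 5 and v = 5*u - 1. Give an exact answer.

343/12

Set the curves equal: -u^2/2 + 11*u/2 + 5 = 5*u - 1, so -u^2/2 + u/2 + 6 = 0, which factors as -(u - 4)*(u + 3)/2 = 0. The curves meet at u = -3, 4.
On [-3, 4], v = -u^2/2 + 11*u/2 + 5 is on top; that piece has area ∫[-3,4] (-u^2/2 + u/2 + 6) du = 343/12.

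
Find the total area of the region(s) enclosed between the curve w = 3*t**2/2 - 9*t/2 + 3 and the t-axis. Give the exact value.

1/4

The curve meets the t-axis where 3*t**2/2 - 9*t/2 + 3 = 0, i.e. 3*(t - 2)*(t - 1)/2 = 0, at t = 1, 2.
On [1, 2] the curve lies below the axis; ∫[1,2] (3*t**2/2 - 9*t/2 + 3) dt = -1/4, giving area 1/4.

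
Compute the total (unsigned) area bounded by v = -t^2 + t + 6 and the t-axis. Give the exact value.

The curve meets the t-axis where -t^2 + t + 6 = 0, i.e. -(t - 3)*(t + 2) = 0, at t = -2, 3.
On [-2, 3] the curve lies above the axis; ∫[-2,3] (-t^2 + t + 6) dt = 125/6, giving area 125/6.

125/6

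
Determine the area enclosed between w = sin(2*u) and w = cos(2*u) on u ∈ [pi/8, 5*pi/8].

On [pi/8, 5*pi/8], (sin(2*u)) - (cos(2*u)) = sin(2*u) - cos(2*u) is ≥ 0 throughout, so the area is a single integral of |sin(2*u) - cos(2*u)|.
∫[pi/8,5*pi/8] (sin(2*u) - cos(2*u)) du = sqrt(2).

sqrt(2)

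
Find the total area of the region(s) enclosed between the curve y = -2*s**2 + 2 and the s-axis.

The curve meets the s-axis where -2*s**2 + 2 = 0, i.e. -2*(s - 1)*(s + 1) = 0, at s = -1, 1.
On [-1, 1] the curve lies above the axis; ∫[-1,1] (-2*s**2 + 2) ds = 8/3, giving area 8/3.

8/3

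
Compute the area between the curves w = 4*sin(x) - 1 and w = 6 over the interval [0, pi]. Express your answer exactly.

On [0, pi], (4*sin(x) - 1) - (6) = 4*sin(x) - 7 is ≤ 0 throughout, so the area is a single integral of |4*sin(x) - 7|.
∫[0,pi] (4*sin(x) - 7) dx = 8 - 7*pi; the area of that piece is -8 + 7*pi.

-8 + 7*pi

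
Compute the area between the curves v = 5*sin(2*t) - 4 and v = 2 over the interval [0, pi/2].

-5 + 3*pi

On [0, pi/2], (5*sin(2*t) - 4) - (2) = 5*sin(2*t) - 6 is ≤ 0 throughout, so the area is a single integral of |5*sin(2*t) - 6|.
∫[0,pi/2] (5*sin(2*t) - 6) dt = 5 - 3*pi; the area of that piece is -5 + 3*pi.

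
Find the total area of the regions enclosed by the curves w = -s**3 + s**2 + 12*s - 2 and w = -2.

937/12

Set the curves equal: -s**3 + s**2 + 12*s - 2 = -2, so -s**3 + s**2 + 12*s = 0, which factors as -s*(s - 4)*(s + 3) = 0. The curves meet at s = -3, 0, 4.
On [-3, 0], w = -2 is on top; that piece has area ∫[-3,0] (-(-s**3 + s**2 + 12*s)) ds = 99/4.
On [0, 4], w = -s**3 + s**2 + 12*s - 2 is on top; that piece has area ∫[0,4] (-s**3 + s**2 + 12*s) ds = 160/3.
Total enclosed area = 99/4 + 160/3 = 937/12.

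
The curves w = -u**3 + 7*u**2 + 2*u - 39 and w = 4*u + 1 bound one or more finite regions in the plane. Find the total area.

1741/12

Set the curves equal: -u**3 + 7*u**2 + 2*u - 39 = 4*u + 1, so -u**3 + 7*u**2 - 2*u - 40 = 0, which factors as -(u - 5)*(u - 4)*(u + 2) = 0. The curves meet at u = -2, 4, 5.
On [-2, 4], w = 4*u + 1 is on top; that piece has area ∫[-2,4] (-(-u**3 + 7*u**2 - 2*u - 40)) du = 144.
On [4, 5], w = -u**3 + 7*u**2 + 2*u - 39 is on top; that piece has area ∫[4,5] (-u**3 + 7*u**2 - 2*u - 40) du = 13/12.
Total enclosed area = 144 + 13/12 = 1741/12.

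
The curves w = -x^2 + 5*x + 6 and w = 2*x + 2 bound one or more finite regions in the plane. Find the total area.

Set the curves equal: -x^2 + 5*x + 6 = 2*x + 2, so -x^2 + 3*x + 4 = 0, which factors as -(x - 4)*(x + 1) = 0. The curves meet at x = -1, 4.
On [-1, 4], w = -x^2 + 5*x + 6 is on top; that piece has area ∫[-1,4] (-x^2 + 3*x + 4) dx = 125/6.

125/6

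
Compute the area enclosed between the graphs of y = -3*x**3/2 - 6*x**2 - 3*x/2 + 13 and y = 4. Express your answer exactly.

Set the curves equal: -3*x**3/2 - 6*x**2 - 3*x/2 + 13 = 4, so -3*x**3/2 - 6*x**2 - 3*x/2 + 9 = 0, which factors as -3*(x - 1)*(x + 2)*(x + 3)/2 = 0. The curves meet at x = -3, -2, 1.
On [-3, -2], y = 4 is on top; that piece has area ∫[-3,-2] (-(-3*x**3/2 - 6*x**2 - 3*x/2 + 9)) dx = 7/8.
On [-2, 1], y = -3*x**3/2 - 6*x**2 - 3*x/2 + 13 is on top; that piece has area ∫[-2,1] (-3*x**3/2 - 6*x**2 - 3*x/2 + 9) dx = 135/8.
Total enclosed area = 7/8 + 135/8 = 71/4.

71/4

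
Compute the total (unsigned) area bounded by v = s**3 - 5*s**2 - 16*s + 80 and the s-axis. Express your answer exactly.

5137/12

The curve meets the s-axis where s**3 - 5*s**2 - 16*s + 80 = 0, i.e. (s - 5)*(s - 4)*(s + 4) = 0, at s = -4, 4, 5.
On [-4, 4] the curve lies above the axis; ∫[-4,4] (s**3 - 5*s**2 - 16*s + 80) ds = 1280/3, giving area 1280/3.
On [4, 5] the curve lies below the axis; ∫[4,5] (s**3 - 5*s**2 - 16*s + 80) ds = -17/12, giving area 17/12.
Total area = 1280/3 + 17/12 = 5137/12.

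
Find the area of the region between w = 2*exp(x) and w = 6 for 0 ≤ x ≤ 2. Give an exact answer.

The difference (2*exp(x)) - (6) = 2*exp(x) - 6 changes sign at x = log(3) inside [0, 2], so split the integral there.
∫[0,log(3)] (2*exp(x) - 6) dx = 4 - log(729); the area of that piece is -4 + log(729).
∫[log(3),2] (2*exp(x) - 6) dx = -18 + 6*log(3) + 2*exp(2).
Total area = (-4 + log(729)) + (-18 + 6*log(3) + 2*exp(2)) = -22 + 12*log(3) + 2*exp(2).

-22 + 12*log(3) + 2*exp(2)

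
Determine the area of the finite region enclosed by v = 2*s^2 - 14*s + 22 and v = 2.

Set the curves equal: 2*s^2 - 14*s + 22 = 2, so 2*s^2 - 14*s + 20 = 0, which factors as 2*(s - 5)*(s - 2) = 0. The curves meet at s = 2, 5.
On [2, 5], v = 2 is on top; that piece has area ∫[2,5] (-(2*s^2 - 14*s + 20)) ds = 9.

9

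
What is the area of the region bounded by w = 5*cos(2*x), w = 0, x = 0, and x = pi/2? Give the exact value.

5

The difference (5*cos(2*x)) - (0) = 5*cos(2*x) changes sign at x = pi/4 inside [0, pi/2], so split the integral there.
∫[0,pi/4] (5*cos(2*x)) dx = 5/2.
∫[pi/4,pi/2] (5*cos(2*x)) dx = -5/2; the area of that piece is 5/2.
Total area = 5/2 + 5/2 = 5.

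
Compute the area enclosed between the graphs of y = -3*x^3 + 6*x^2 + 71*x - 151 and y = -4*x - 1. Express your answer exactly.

Set the curves equal: -3*x^3 + 6*x^2 + 71*x - 151 = -4*x - 1, so -3*x^3 + 6*x^2 + 75*x - 150 = 0, which factors as -3*(x - 5)*(x - 2)*(x + 5) = 0. The curves meet at x = -5, 2, 5.
On [-5, 2], y = -4*x - 1 is on top; that piece has area ∫[-5,2] (-(-3*x^3 + 6*x^2 + 75*x - 150)) dx = 4459/4.
On [2, 5], y = -3*x^3 + 6*x^2 + 71*x - 151 is on top; that piece has area ∫[2,5] (-3*x^3 + 6*x^2 + 75*x - 150) dx = 459/4.
Total enclosed area = 4459/4 + 459/4 = 2459/2.

2459/2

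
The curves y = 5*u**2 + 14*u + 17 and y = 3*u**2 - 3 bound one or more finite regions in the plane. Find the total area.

Set the curves equal: 5*u**2 + 14*u + 17 = 3*u**2 - 3, so 2*u**2 + 14*u + 20 = 0, which factors as 2*(u + 2)*(u + 5) = 0. The curves meet at u = -5, -2.
On [-5, -2], y = 3*u**2 - 3 is on top; that piece has area ∫[-5,-2] (-(2*u**2 + 14*u + 20)) du = 9.

9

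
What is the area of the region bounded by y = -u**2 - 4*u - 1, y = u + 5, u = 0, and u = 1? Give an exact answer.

On [0, 1], (-u**2 - 4*u - 1) - (u + 5) = -u**2 - 5*u - 6 is ≤ 0 throughout, so the area is a single integral of |-u**2 - 5*u - 6|.
∫[0,1] (-u**2 - 5*u - 6) du = -53/6; the area of that piece is 53/6.

53/6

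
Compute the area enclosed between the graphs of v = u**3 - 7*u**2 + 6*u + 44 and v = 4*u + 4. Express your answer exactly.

1741/12

Set the curves equal: u**3 - 7*u**2 + 6*u + 44 = 4*u + 4, so u**3 - 7*u**2 + 2*u + 40 = 0, which factors as (u - 5)*(u - 4)*(u + 2) = 0. The curves meet at u = -2, 4, 5.
On [-2, 4], v = u**3 - 7*u**2 + 6*u + 44 is on top; that piece has area ∫[-2,4] (u**3 - 7*u**2 + 2*u + 40) du = 144.
On [4, 5], v = 4*u + 4 is on top; that piece has area ∫[4,5] (-(u**3 - 7*u**2 + 2*u + 40)) du = 13/12.
Total enclosed area = 144 + 13/12 = 1741/12.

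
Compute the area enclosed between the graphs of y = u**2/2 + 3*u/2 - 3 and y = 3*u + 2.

Set the curves equal: u**2/2 + 3*u/2 - 3 = 3*u + 2, so u**2/2 - 3*u/2 - 5 = 0, which factors as (u - 5)*(u + 2)/2 = 0. The curves meet at u = -2, 5.
On [-2, 5], y = 3*u + 2 is on top; that piece has area ∫[-2,5] (-(u**2/2 - 3*u/2 - 5)) du = 343/12.

343/12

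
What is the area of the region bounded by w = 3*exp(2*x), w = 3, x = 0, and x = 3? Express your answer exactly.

-21/2 + 3*exp(6)/2

On [0, 3], (3*exp(2*x)) - (3) = 3*exp(2*x) - 3 is ≥ 0 throughout, so the area is a single integral of |3*exp(2*x) - 3|.
∫[0,3] (3*exp(2*x) - 3) dx = -21/2 + 3*exp(6)/2.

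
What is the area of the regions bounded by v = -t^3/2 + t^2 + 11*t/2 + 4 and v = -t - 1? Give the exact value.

Set the curves equal: -t^3/2 + t^2 + 11*t/2 + 4 = -t - 1, so -t^3/2 + t^2 + 13*t/2 + 5 = 0, which factors as -(t - 5)*(t + 1)*(t + 2)/2 = 0. The curves meet at t = -2, -1, 5.
On [-2, -1], v = -t - 1 is on top; that piece has area ∫[-2,-1] (-(-t^3/2 + t^2 + 13*t/2 + 5)) dt = 13/24.
On [-1, 5], v = -t^3/2 + t^2 + 11*t/2 + 4 is on top; that piece has area ∫[-1,5] (-t^3/2 + t^2 + 13*t/2 + 5) dt = 72.
Total enclosed area = 13/24 + 72 = 1741/24.

1741/24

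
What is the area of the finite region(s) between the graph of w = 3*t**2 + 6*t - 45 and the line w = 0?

256

The curve meets the t-axis where 3*t**2 + 6*t - 45 = 0, i.e. 3*(t - 3)*(t + 5) = 0, at t = -5, 3.
On [-5, 3] the curve lies below the axis; ∫[-5,3] (3*t**2 + 6*t - 45) dt = -256, giving area 256.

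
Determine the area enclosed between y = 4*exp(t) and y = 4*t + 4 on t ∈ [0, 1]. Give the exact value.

-10 + 4*exp(1)

On [0, 1], (4*exp(t)) - (4*t + 4) = -4*t + 4*exp(t) - 4 is ≥ 0 throughout, so the area is a single integral of |-4*t + 4*exp(t) - 4|.
∫[0,1] (-4*t + 4*exp(t) - 4) dt = -10 + 4*exp(1).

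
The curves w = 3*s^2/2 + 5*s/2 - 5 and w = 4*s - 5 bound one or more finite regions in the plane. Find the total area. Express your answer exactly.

1/4

Set the curves equal: 3*s^2/2 + 5*s/2 - 5 = 4*s - 5, so 3*s^2/2 - 3*s/2 = 0, which factors as 3*s*(s - 1)/2 = 0. The curves meet at s = 0, 1.
On [0, 1], w = 4*s - 5 is on top; that piece has area ∫[0,1] (-(3*s^2/2 - 3*s/2)) ds = 1/4.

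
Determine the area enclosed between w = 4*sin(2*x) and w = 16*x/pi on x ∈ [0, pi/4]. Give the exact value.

On [0, pi/4], (4*sin(2*x)) - (16*x/pi) = -16*x/pi + 4*sin(2*x) is ≥ 0 throughout, so the area is a single integral of |-16*x/pi + 4*sin(2*x)|.
∫[0,pi/4] (-16*x/pi + 4*sin(2*x)) dx = 2 - pi/2.

2 - pi/2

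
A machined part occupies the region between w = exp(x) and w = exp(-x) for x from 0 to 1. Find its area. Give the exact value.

-2 + exp(-1) + exp(1)

On [0, 1], (exp(x)) - (exp(-x)) = exp(x) - exp(-x) is ≥ 0 throughout, so the area is a single integral of |exp(x) - exp(-x)|.
∫[0,1] (exp(x) - exp(-x)) dx = -2 + exp(-1) + exp(1).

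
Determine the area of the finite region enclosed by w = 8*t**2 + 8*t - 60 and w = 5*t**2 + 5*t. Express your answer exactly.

Set the curves equal: 8*t**2 + 8*t - 60 = 5*t**2 + 5*t, so 3*t**2 + 3*t - 60 = 0, which factors as 3*(t - 4)*(t + 5) = 0. The curves meet at t = -5, 4.
On [-5, 4], w = 5*t**2 + 5*t is on top; that piece has area ∫[-5,4] (-(3*t**2 + 3*t - 60)) dt = 729/2.

729/2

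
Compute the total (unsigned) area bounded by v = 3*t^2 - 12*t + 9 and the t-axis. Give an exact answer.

The curve meets the t-axis where 3*t^2 - 12*t + 9 = 0, i.e. 3*(t - 3)*(t - 1) = 0, at t = 1, 3.
On [1, 3] the curve lies below the axis; ∫[1,3] (3*t^2 - 12*t + 9) dt = -4, giving area 4.

4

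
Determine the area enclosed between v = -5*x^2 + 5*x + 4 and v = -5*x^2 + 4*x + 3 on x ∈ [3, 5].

On [3, 5], (-5*x^2 + 5*x + 4) - (-5*x^2 + 4*x + 3) = x + 1 is ≥ 0 throughout, so the area is a single integral of |x + 1|.
∫[3,5] (x + 1) dx = 10.

10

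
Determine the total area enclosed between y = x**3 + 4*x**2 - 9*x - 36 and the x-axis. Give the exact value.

The curve meets the x-axis where x**3 + 4*x**2 - 9*x - 36 = 0, i.e. (x - 3)*(x + 3)*(x + 4) = 0, at x = -4, -3, 3.
On [-4, -3] the curve lies above the axis; ∫[-4,-3] (x**3 + 4*x**2 - 9*x - 36) dx = 13/12, giving area 13/12.
On [-3, 3] the curve lies below the axis; ∫[-3,3] (x**3 + 4*x**2 - 9*x - 36) dx = -144, giving area 144.
Total area = 13/12 + 144 = 1741/12.

1741/12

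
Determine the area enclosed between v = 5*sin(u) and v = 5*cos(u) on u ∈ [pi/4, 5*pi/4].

10*sqrt(2)

On [pi/4, 5*pi/4], (5*sin(u)) - (5*cos(u)) = 5*sin(u) - 5*cos(u) is ≥ 0 throughout, so the area is a single integral of |5*sin(u) - 5*cos(u)|.
∫[pi/4,5*pi/4] (5*sin(u) - 5*cos(u)) du = 10*sqrt(2).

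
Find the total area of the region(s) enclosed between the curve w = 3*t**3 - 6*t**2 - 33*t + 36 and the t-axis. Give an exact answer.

The curve meets the t-axis where 3*t**3 - 6*t**2 - 33*t + 36 = 0, i.e. 3*(t - 4)*(t - 1)*(t + 3) = 0, at t = -3, 1, 4.
On [-3, 1] the curve lies above the axis; ∫[-3,1] (3*t**3 - 6*t**2 - 33*t + 36) dt = 160, giving area 160.
On [1, 4] the curve lies below the axis; ∫[1,4] (3*t**3 - 6*t**2 - 33*t + 36) dt = -297/4, giving area 297/4.
Total area = 160 + 297/4 = 937/4.

937/4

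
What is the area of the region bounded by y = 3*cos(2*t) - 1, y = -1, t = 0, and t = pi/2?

3

The difference (3*cos(2*t) - 1) - (-1) = 3*cos(2*t) changes sign at t = pi/4 inside [0, pi/2], so split the integral there.
∫[0,pi/4] (3*cos(2*t)) dt = 3/2.
∫[pi/4,pi/2] (3*cos(2*t)) dt = -3/2; the area of that piece is 3/2.
Total area = 3/2 + 3/2 = 3.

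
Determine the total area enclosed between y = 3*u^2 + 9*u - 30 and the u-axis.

343/2

The curve meets the u-axis where 3*u^2 + 9*u - 30 = 0, i.e. 3*(u - 2)*(u + 5) = 0, at u = -5, 2.
On [-5, 2] the curve lies below the axis; ∫[-5,2] (3*u^2 + 9*u - 30) du = -343/2, giving area 343/2.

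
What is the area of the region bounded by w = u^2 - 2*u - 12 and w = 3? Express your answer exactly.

256/3

Set the curves equal: u^2 - 2*u - 12 = 3, so u^2 - 2*u - 15 = 0, which factors as (u - 5)*(u + 3) = 0. The curves meet at u = -3, 5.
On [-3, 5], w = 3 is on top; that piece has area ∫[-3,5] (-(u^2 - 2*u - 15)) du = 256/3.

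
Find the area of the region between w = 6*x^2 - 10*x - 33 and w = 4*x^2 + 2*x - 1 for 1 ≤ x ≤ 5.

568/3

On [1, 5], (6*x^2 - 10*x - 33) - (4*x^2 + 2*x - 1) = 2*x^2 - 12*x - 32 is ≤ 0 throughout, so the area is a single integral of |2*x^2 - 12*x - 32|.
∫[1,5] (2*x^2 - 12*x - 32) dx = -568/3; the area of that piece is 568/3.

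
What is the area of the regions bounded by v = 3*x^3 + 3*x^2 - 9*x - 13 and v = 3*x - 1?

71/2

Set the curves equal: 3*x^3 + 3*x^2 - 9*x - 13 = 3*x - 1, so 3*x^3 + 3*x^2 - 12*x - 12 = 0, which factors as 3*(x - 2)*(x + 1)*(x + 2) = 0. The curves meet at x = -2, -1, 2.
On [-2, -1], v = 3*x^3 + 3*x^2 - 9*x - 13 is on top; that piece has area ∫[-2,-1] (3*x^3 + 3*x^2 - 12*x - 12) dx = 7/4.
On [-1, 2], v = 3*x - 1 is on top; that piece has area ∫[-1,2] (-(3*x^3 + 3*x^2 - 12*x - 12)) dx = 135/4.
Total enclosed area = 7/4 + 135/4 = 71/2.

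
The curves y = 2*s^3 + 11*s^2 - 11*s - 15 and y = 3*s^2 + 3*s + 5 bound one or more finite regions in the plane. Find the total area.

Set the curves equal: 2*s^3 + 11*s^2 - 11*s - 15 = 3*s^2 + 3*s + 5, so 2*s^3 + 8*s^2 - 14*s - 20 = 0, which factors as 2*(s - 2)*(s + 1)*(s + 5) = 0. The curves meet at s = -5, -1, 2.
On [-5, -1], y = 2*s^3 + 11*s^2 - 11*s - 15 is on top; that piece has area ∫[-5,-1] (2*s^3 + 8*s^2 - 14*s - 20) ds = 320/3.
On [-1, 2], y = 3*s^2 + 3*s + 5 is on top; that piece has area ∫[-1,2] (-(2*s^3 + 8*s^2 - 14*s - 20)) ds = 99/2.
Total enclosed area = 320/3 + 99/2 = 937/6.

937/6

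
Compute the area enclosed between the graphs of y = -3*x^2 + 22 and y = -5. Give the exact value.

108

Set the curves equal: -3*x^2 + 22 = -5, so -3*x^2 + 27 = 0, which factors as -3*(x - 3)*(x + 3) = 0. The curves meet at x = -3, 3.
On [-3, 3], y = -3*x^2 + 22 is on top; that piece has area ∫[-3,3] (-3*x^2 + 27) dx = 108.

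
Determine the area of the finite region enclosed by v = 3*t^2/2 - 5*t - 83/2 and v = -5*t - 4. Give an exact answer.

Set the curves equal: 3*t^2/2 - 5*t - 83/2 = -5*t - 4, so 3*t^2/2 - 75/2 = 0, which factors as 3*(t - 5)*(t + 5)/2 = 0. The curves meet at t = -5, 5.
On [-5, 5], v = -5*t - 4 is on top; that piece has area ∫[-5,5] (-(3*t^2/2 - 75/2)) dt = 250.

250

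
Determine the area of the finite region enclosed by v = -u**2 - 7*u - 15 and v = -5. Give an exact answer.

9/2

Set the curves equal: -u**2 - 7*u - 15 = -5, so -u**2 - 7*u - 10 = 0, which factors as -(u + 2)*(u + 5) = 0. The curves meet at u = -5, -2.
On [-5, -2], v = -u**2 - 7*u - 15 is on top; that piece has area ∫[-5,-2] (-u**2 - 7*u - 10) du = 9/2.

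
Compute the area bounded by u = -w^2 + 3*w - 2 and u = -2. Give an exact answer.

Both boundary curves give u as a function of w, so integrate with respect to w. Setting them equal: -w^2 + 3*w = 0, i.e. -w*(w - 3) = 0, so they meet at w = 0, 3.
For w in [0, 3], u = -w^2 + 3*w - 2 is on the right; area = ∫[0,3] (-w^2 + 3*w) dw = 9/2.

9/2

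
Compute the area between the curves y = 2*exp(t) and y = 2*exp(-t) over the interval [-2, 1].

-8 + 2*exp(-2) + 2*exp(-1) + 2*exp(1) + 2*exp(2)

The difference (2*exp(t)) - (2*exp(-t)) = 2*exp(t) - 2*exp(-t) changes sign at t = 0 inside [-2, 1], so split the integral there.
∫[-2,0] (2*exp(t) - 2*exp(-t)) dt = -2*exp(2) - 2*exp(-2) + 4; the area of that piece is -4 + 2*exp(-2) + 2*exp(2).
∫[0,1] (2*exp(t) - 2*exp(-t)) dt = -4 + 2*exp(-1) + 2*exp(1).
Total area = (-4 + 2*exp(-2) + 2*exp(2)) + (-4 + 2*exp(-1) + 2*exp(1)) = -8 + 2*exp(-2) + 2*exp(-1) + 2*exp(1) + 2*exp(2).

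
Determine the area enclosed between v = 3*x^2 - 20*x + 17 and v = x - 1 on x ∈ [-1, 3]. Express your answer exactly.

60

The difference (3*x^2 - 20*x + 17) - (x - 1) = 3*x^2 - 21*x + 18 changes sign at x = 1 inside [-1, 3], so split the integral there.
∫[-1,1] (3*x^2 - 21*x + 18) dx = 38.
∫[1,3] (3*x^2 - 21*x + 18) dx = -22; the area of that piece is 22.
Total area = 38 + 22 = 60.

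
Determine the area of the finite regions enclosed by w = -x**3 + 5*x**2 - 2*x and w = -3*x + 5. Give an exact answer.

Set the curves equal: -x**3 + 5*x**2 - 2*x = -3*x + 5, so -x**3 + 5*x**2 + x - 5 = 0, which factors as -(x - 5)*(x - 1)*(x + 1) = 0. The curves meet at x = -1, 1, 5.
On [-1, 1], w = -3*x + 5 is on top; that piece has area ∫[-1,1] (-(-x**3 + 5*x**2 + x - 5)) dx = 20/3.
On [1, 5], w = -x**3 + 5*x**2 - 2*x is on top; that piece has area ∫[1,5] (-x**3 + 5*x**2 + x - 5) dx = 128/3.
Total enclosed area = 20/3 + 128/3 = 148/3.

148/3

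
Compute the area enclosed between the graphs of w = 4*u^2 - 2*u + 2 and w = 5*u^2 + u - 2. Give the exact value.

125/6

Set the curves equal: 4*u^2 - 2*u + 2 = 5*u^2 + u - 2, so -u^2 - 3*u + 4 = 0, which factors as -(u - 1)*(u + 4) = 0. The curves meet at u = -4, 1.
On [-4, 1], w = 4*u^2 - 2*u + 2 is on top; that piece has area ∫[-4,1] (-u^2 - 3*u + 4) du = 125/6.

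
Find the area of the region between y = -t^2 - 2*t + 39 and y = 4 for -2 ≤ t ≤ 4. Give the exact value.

On [-2, 4], (-t^2 - 2*t + 39) - (4) = -t^2 - 2*t + 35 is ≥ 0 throughout, so the area is a single integral of |-t^2 - 2*t + 35|.
∫[-2,4] (-t^2 - 2*t + 35) dt = 174.

174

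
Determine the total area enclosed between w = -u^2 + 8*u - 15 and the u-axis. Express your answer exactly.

The curve meets the u-axis where -u^2 + 8*u - 15 = 0, i.e. -(u - 5)*(u - 3) = 0, at u = 3, 5.
On [3, 5] the curve lies above the axis; ∫[3,5] (-u^2 + 8*u - 15) du = 4/3, giving area 4/3.

4/3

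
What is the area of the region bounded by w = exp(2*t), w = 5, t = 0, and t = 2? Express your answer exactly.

-29/2 + 5*log(5) + exp(4)/2

The difference (exp(2*t)) - (5) = exp(2*t) - 5 changes sign at t = log(5)/2 inside [0, 2], so split the integral there.
∫[0,log(5)/2] (exp(2*t) - 5) dt = 2 - 5*log(5)/2; the area of that piece is -2 + 5*log(5)/2.
∫[log(5)/2,2] (exp(2*t) - 5) dt = -25/2 + 5*log(5)/2 + exp(4)/2.
Total area = (-2 + 5*log(5)/2) + (-25/2 + 5*log(5)/2 + exp(4)/2) = -29/2 + 5*log(5) + exp(4)/2.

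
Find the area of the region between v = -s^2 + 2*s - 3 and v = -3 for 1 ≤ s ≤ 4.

The difference (-s^2 + 2*s - 3) - (-3) = -s^2 + 2*s changes sign at s = 2 inside [1, 4], so split the integral there.
∫[1,2] (-s^2 + 2*s) ds = 2/3.
∫[2,4] (-s^2 + 2*s) ds = -20/3; the area of that piece is 20/3.
Total area = 2/3 + 20/3 = 22/3.

22/3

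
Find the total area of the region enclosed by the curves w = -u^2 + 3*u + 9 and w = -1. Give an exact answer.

343/6

Set the curves equal: -u^2 + 3*u + 9 = -1, so -u^2 + 3*u + 10 = 0, which factors as -(u - 5)*(u + 2) = 0. The curves meet at u = -2, 5.
On [-2, 5], w = -u^2 + 3*u + 9 is on top; that piece has area ∫[-2,5] (-u^2 + 3*u + 10) du = 343/6.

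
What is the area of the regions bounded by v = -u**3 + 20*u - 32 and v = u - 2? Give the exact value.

Set the curves equal: -u**3 + 20*u - 32 = u - 2, so -u**3 + 19*u - 30 = 0, which factors as -(u - 3)*(u - 2)*(u + 5) = 0. The curves meet at u = -5, 2, 3.
On [-5, 2], v = u - 2 is on top; that piece has area ∫[-5,2] (-(-u**3 + 19*u - 30)) du = 1029/4.
On [2, 3], v = -u**3 + 20*u - 32 is on top; that piece has area ∫[2,3] (-u**3 + 19*u - 30) du = 5/4.
Total enclosed area = 1029/4 + 5/4 = 517/2.

517/2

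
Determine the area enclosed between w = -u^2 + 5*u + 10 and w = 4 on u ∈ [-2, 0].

The difference (-u^2 + 5*u + 10) - (4) = -u^2 + 5*u + 6 changes sign at u = -1 inside [-2, 0], so split the integral there.
∫[-2,-1] (-u^2 + 5*u + 6) du = -23/6; the area of that piece is 23/6.
∫[-1,0] (-u^2 + 5*u + 6) du = 19/6.
Total area = 23/6 + 19/6 = 7.

7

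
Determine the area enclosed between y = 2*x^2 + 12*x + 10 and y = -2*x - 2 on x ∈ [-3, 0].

The difference (2*x^2 + 12*x + 10) - (-2*x - 2) = 2*x^2 + 14*x + 12 changes sign at x = -1 inside [-3, 0], so split the integral there.
∫[-3,-1] (2*x^2 + 14*x + 12) dx = -44/3; the area of that piece is 44/3.
∫[-1,0] (2*x^2 + 14*x + 12) dx = 17/3.
Total area = 44/3 + 17/3 = 61/3.

61/3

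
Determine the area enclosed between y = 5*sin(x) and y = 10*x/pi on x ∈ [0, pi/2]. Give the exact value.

On [0, pi/2], (5*sin(x)) - (10*x/pi) = -10*x/pi + 5*sin(x) is ≥ 0 throughout, so the area is a single integral of |-10*x/pi + 5*sin(x)|.
∫[0,pi/2] (-10*x/pi + 5*sin(x)) dx = 5 - 5*pi/4.

5 - 5*pi/4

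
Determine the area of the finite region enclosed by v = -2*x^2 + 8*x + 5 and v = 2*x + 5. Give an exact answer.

Set the curves equal: -2*x^2 + 8*x + 5 = 2*x + 5, so -2*x^2 + 6*x = 0, which factors as -2*x*(x - 3) = 0. The curves meet at x = 0, 3.
On [0, 3], v = -2*x^2 + 8*x + 5 is on top; that piece has area ∫[0,3] (-2*x^2 + 6*x) dx = 9.

9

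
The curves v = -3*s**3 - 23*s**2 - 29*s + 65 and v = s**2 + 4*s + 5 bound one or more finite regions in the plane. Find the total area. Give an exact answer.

Set the curves equal: -3*s**3 - 23*s**2 - 29*s + 65 = s**2 + 4*s + 5, so -3*s**3 - 24*s**2 - 33*s + 60 = 0, which factors as -3*(s - 1)*(s + 4)*(s + 5) = 0. The curves meet at s = -5, -4, 1.
On [-5, -4], v = s**2 + 4*s + 5 is on top; that piece has area ∫[-5,-4] (-(-3*s**3 - 24*s**2 - 33*s + 60)) ds = 11/4.
On [-4, 1], v = -3*s**3 - 23*s**2 - 29*s + 65 is on top; that piece has area ∫[-4,1] (-3*s**3 - 24*s**2 - 33*s + 60) ds = 875/4.
Total enclosed area = 11/4 + 875/4 = 443/2.

443/2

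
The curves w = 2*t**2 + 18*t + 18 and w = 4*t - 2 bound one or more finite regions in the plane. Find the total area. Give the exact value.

9

Set the curves equal: 2*t**2 + 18*t + 18 = 4*t - 2, so 2*t**2 + 14*t + 20 = 0, which factors as 2*(t + 2)*(t + 5) = 0. The curves meet at t = -5, -2.
On [-5, -2], w = 4*t - 2 is on top; that piece has area ∫[-5,-2] (-(2*t**2 + 14*t + 20)) dt = 9.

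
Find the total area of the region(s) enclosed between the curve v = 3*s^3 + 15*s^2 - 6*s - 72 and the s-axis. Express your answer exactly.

443/2

The curve meets the s-axis where 3*s^3 + 15*s^2 - 6*s - 72 = 0, i.e. 3*(s - 2)*(s + 3)*(s + 4) = 0, at s = -4, -3, 2.
On [-4, -3] the curve lies above the axis; ∫[-4,-3] (3*s^3 + 15*s^2 - 6*s - 72) ds = 11/4, giving area 11/4.
On [-3, 2] the curve lies below the axis; ∫[-3,2] (3*s^3 + 15*s^2 - 6*s - 72) ds = -875/4, giving area 875/4.
Total area = 11/4 + 875/4 = 443/2.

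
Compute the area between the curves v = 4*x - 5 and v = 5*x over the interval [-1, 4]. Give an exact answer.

65/2

On [-1, 4], (4*x - 5) - (5*x) = -x - 5 is ≤ 0 throughout, so the area is a single integral of |-x - 5|.
∫[-1,4] (-x - 5) dx = -65/2; the area of that piece is 65/2.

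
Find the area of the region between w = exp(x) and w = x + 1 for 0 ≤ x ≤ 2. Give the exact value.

-5 + exp(2)

On [0, 2], (exp(x)) - (x + 1) = -x + exp(x) - 1 is ≥ 0 throughout, so the area is a single integral of |-x + exp(x) - 1|.
∫[0,2] (-x + exp(x) - 1) dx = -5 + exp(2).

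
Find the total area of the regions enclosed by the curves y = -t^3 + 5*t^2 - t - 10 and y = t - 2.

253/12

Set the curves equal: -t^3 + 5*t^2 - t - 10 = t - 2, so -t^3 + 5*t^2 - 2*t - 8 = 0, which factors as -(t - 4)*(t - 2)*(t + 1) = 0. The curves meet at t = -1, 2, 4.
On [-1, 2], y = t - 2 is on top; that piece has area ∫[-1,2] (-(-t^3 + 5*t^2 - 2*t - 8)) dt = 63/4.
On [2, 4], y = -t^3 + 5*t^2 - t - 10 is on top; that piece has area ∫[2,4] (-t^3 + 5*t^2 - 2*t - 8) dt = 16/3.
Total enclosed area = 63/4 + 16/3 = 253/12.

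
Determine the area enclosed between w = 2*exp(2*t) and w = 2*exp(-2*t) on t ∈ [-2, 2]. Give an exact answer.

-4 + 2*exp(-4) + 2*exp(4)

The difference (2*exp(2*t)) - (2*exp(-2*t)) = 2*exp(2*t) - 2*exp(-2*t) changes sign at t = 0 inside [-2, 2], so split the integral there.
∫[-2,0] (2*exp(2*t) - 2*exp(-2*t)) dt = -exp(4) - exp(-4) + 2; the area of that piece is -2 + exp(-4) + exp(4).
∫[0,2] (2*exp(2*t) - 2*exp(-2*t)) dt = -2 + exp(-4) + exp(4).
Total area = (-2 + exp(-4) + exp(4)) + (-2 + exp(-4) + exp(4)) = -4 + 2*exp(-4) + 2*exp(4).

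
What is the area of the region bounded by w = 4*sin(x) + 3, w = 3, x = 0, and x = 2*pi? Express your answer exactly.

The difference (4*sin(x) + 3) - (3) = 4*sin(x) changes sign at x = pi inside [0, 2*pi], so split the integral there.
∫[0,pi] (4*sin(x)) dx = 8.
∫[pi,2*pi] (4*sin(x)) dx = -8; the area of that piece is 8.
Total area = 8 + 8 = 16.

16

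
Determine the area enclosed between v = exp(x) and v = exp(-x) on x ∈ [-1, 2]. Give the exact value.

The difference (exp(x)) - (exp(-x)) = exp(x) - exp(-x) changes sign at x = 0 inside [-1, 2], so split the integral there.
∫[-1,0] (exp(x) - exp(-x)) dx = -exp(1) - exp(-1) + 2; the area of that piece is -2 + exp(-1) + exp(1).
∫[0,2] (exp(x) - exp(-x)) dx = -2 + exp(-2) + exp(2).
Total area = (-2 + exp(-1) + exp(1)) + (-2 + exp(-2) + exp(2)) = -4 + exp(-2) + exp(-1) + exp(1) + exp(2).

-4 + exp(-2) + exp(-1) + exp(1) + exp(2)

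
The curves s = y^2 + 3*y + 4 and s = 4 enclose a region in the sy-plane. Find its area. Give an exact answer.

Both boundary curves give s as a function of y, so integrate with respect to y. Setting them equal: y^2 + 3*y = 0, i.e. y*(y + 3) = 0, so they meet at y = -3, 0.
For y in [-3, 0], s = y^2 + 3*y + 4 is on the left; area = ∫[-3,0] (-(y^2 + 3*y)) dy = 9/2.

9/2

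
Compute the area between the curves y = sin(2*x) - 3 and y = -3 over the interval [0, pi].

2

The difference (sin(2*x) - 3) - (-3) = sin(2*x) changes sign at x = pi/2 inside [0, pi], so split the integral there.
∫[0,pi/2] (sin(2*x)) dx = 1.
∫[pi/2,pi] (sin(2*x)) dx = -1; the area of that piece is 1.
Total area = 1 + 1 = 2.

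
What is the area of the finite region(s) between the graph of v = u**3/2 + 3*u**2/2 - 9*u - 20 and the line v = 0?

999/8

The curve meets the u-axis where u**3/2 + 3*u**2/2 - 9*u - 20 = 0, i.e. (u - 4)*(u + 2)*(u + 5)/2 = 0, at u = -5, -2, 4.
On [-5, -2] the curve lies above the axis; ∫[-5,-2] (u**3/2 + 3*u**2/2 - 9*u - 20) du = 135/8, giving area 135/8.
On [-2, 4] the curve lies below the axis; ∫[-2,4] (u**3/2 + 3*u**2/2 - 9*u - 20) du = -108, giving area 108.
Total area = 135/8 + 108 = 999/8.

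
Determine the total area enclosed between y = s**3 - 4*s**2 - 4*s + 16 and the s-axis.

The curve meets the s-axis where s**3 - 4*s**2 - 4*s + 16 = 0, i.e. (s - 4)*(s - 2)*(s + 2) = 0, at s = -2, 2, 4.
On [-2, 2] the curve lies above the axis; ∫[-2,2] (s**3 - 4*s**2 - 4*s + 16) ds = 128/3, giving area 128/3.
On [2, 4] the curve lies below the axis; ∫[2,4] (s**3 - 4*s**2 - 4*s + 16) ds = -20/3, giving area 20/3.
Total area = 128/3 + 20/3 = 148/3.

148/3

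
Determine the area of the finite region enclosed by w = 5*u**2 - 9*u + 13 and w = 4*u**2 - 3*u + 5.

Set the curves equal: 5*u**2 - 9*u + 13 = 4*u**2 - 3*u + 5, so u**2 - 6*u + 8 = 0, which factors as (u - 4)*(u - 2) = 0. The curves meet at u = 2, 4.
On [2, 4], w = 4*u**2 - 3*u + 5 is on top; that piece has area ∫[2,4] (-(u**2 - 6*u + 8)) du = 4/3.

4/3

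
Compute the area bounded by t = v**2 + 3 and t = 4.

Both boundary curves give t as a function of v, so integrate with respect to v. Setting them equal: v**2 - 1 = 0, i.e. (v - 1)*(v + 1) = 0, so they meet at v = -1, 1.
For v in [-1, 1], t = v**2 + 3 is on the left; area = ∫[-1,1] (-(v**2 - 1)) dv = 4/3.

4/3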